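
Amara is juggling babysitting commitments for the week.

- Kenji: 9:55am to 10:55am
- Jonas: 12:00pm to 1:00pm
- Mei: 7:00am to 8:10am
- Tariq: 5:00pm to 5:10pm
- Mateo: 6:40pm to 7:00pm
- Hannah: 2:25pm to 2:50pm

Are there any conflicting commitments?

Sorted by start: Mei, Kenji, Jonas, Hannah, Tariq, Mateo.
Kenji starts after Mei ends; Mei is clear from here.
Jonas starts after Kenji ends; Kenji is clear from here.
Hannah starts after Jonas ends; Jonas is clear from here.
Tariq starts after Hannah ends; Hannah is clear from here.
Mateo starts after Tariq ends.
Every pair is clear; the schedule has no overlaps.

No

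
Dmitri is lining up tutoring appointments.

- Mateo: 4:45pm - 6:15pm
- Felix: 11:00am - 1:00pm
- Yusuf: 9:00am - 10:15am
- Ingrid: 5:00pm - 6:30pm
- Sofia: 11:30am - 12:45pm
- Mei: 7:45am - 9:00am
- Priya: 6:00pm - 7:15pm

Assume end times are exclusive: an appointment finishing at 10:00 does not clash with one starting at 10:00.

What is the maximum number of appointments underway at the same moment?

3

Sort all start/end points and keep a running count:
7:45am start Mei → 1
9:00am end Mei → 0
9:00am start Yusuf → 1
10:15am end Yusuf → 0
11:00am start Felix → 1
11:30am start Sofia → 2
12:45pm end Sofia → 1
1:00pm end Felix → 0
4:45pm start Mateo → 1
5:00pm start Ingrid → 2
6:00pm start Priya → 3
6:15pm end Mateo → 2
6:30pm end Ingrid → 1
7:15pm end Priya → 0
Peak is 3, at 6:00pm (Ingrid, Mateo, Priya).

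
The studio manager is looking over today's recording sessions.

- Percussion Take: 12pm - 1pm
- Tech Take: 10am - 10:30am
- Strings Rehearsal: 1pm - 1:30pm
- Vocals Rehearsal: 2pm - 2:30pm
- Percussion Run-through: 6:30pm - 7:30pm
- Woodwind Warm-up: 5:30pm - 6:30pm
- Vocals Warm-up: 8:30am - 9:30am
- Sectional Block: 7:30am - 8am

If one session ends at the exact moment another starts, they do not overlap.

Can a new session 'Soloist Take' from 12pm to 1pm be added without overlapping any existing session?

Sectional Block: ends 8am at or before Soloist Take starts 12pm → clear.
Vocals Warm-up: ends 9:30am at or before Soloist Take starts 12pm → clear.
Tech Take: ends 10:30am at or before Soloist Take starts 12pm → clear.
Percussion Take: starts 12pm before Soloist Take ends 1pm, and ends 1pm after Soloist Take starts 12pm → overlap.
Strings Rehearsal: starts 1pm at or after Soloist Take ends 1pm → clear.
Vocals Rehearsal: starts 2pm at or after Soloist Take ends 1pm → clear.
Woodwind Warm-up: starts 5:30pm at or after Soloist Take ends 1pm → clear.
Percussion Run-through: starts 6:30pm at or after Soloist Take ends 1pm → clear.
Soloist Take overlaps Percussion Take.

No — it overlaps Percussion Take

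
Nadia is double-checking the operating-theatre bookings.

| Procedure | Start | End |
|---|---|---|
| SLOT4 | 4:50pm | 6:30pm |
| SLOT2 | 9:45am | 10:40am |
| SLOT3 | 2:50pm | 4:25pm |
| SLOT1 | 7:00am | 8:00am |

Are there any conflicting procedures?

Sorted by start: SLOT1, SLOT2, SLOT3, SLOT4.
SLOT2 starts after SLOT1 ends; SLOT1 is clear from here.
SLOT3 starts after SLOT2 ends; SLOT2 is clear from here.
SLOT4 starts after SLOT3 ends.
Every pair is clear; the schedule has no overlaps.

No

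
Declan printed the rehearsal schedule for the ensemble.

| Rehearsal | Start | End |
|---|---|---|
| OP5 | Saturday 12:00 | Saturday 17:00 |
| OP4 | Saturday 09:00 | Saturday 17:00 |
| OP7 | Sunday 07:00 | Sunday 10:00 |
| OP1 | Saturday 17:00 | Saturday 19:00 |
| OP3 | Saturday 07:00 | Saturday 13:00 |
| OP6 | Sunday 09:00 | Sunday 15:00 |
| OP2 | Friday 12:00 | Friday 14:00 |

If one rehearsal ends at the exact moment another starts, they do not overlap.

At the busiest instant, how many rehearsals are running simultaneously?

3

Walk through starts and ends in time order (an end at T is processed before a start at T):
Friday 12:00 start OP2 → 1
Friday 14:00 end OP2 → 0
Saturday 07:00 start OP3 → 1
Saturday 09:00 start OP4 → 2
Saturday 12:00 start OP5 → 3
Saturday 13:00 end OP3 → 2
Saturday 17:00 end OP4 → 1
Saturday 17:00 end OP5 → 0
Saturday 17:00 start OP1 → 1
Saturday 19:00 end OP1 → 0
Sunday 07:00 start OP7 → 1
Sunday 09:00 start OP6 → 2
Sunday 10:00 end OP7 → 1
Sunday 15:00 end OP6 → 0
Peak is 3, at Saturday 12:00 (OP3, OP4, OP5).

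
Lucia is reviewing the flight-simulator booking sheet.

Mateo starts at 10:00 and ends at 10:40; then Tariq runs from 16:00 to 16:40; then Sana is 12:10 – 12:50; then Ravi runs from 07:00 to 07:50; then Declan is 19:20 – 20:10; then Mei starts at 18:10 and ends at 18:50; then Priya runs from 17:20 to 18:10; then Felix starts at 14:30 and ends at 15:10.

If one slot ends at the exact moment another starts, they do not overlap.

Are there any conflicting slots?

No

Two intervals overlap when each starts before the other ends.
Sorted by start: Ravi, Mateo, Sana, Felix, Tariq, Priya, Mei, Declan.
Mateo starts after Ravi ends, so Ravi has no further overlaps.
Sana starts after Mateo ends, so Mateo has no further overlaps.
Felix starts after Sana ends, so Sana has no further overlaps.
Tariq starts after Felix ends, so Felix has no further overlaps.
Priya starts after Tariq ends, so Tariq has no further overlaps.
Mei starts exactly when Priya ends (back-to-back, no overlap), so Priya has no further overlaps.
Declan starts after Mei ends.
Every pair is clear; the schedule has no overlaps.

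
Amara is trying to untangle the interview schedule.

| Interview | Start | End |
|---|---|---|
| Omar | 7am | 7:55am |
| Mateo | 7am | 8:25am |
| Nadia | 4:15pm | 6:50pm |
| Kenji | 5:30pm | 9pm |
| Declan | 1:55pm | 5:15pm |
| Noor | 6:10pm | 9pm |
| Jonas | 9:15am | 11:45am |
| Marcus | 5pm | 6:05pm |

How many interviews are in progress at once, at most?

3

Sort all start/end points and keep a running count:
7am start Mateo → 1
7am start Omar → 2
7:55am end Omar → 1
8:25am end Mateo → 0
9:15am start Jonas → 1
11:45am end Jonas → 0
1:55pm start Declan → 1
4:15pm start Nadia → 2
5pm start Marcus → 3
5:15pm end Declan → 2
5:30pm start Kenji → 3
6:05pm end Marcus → 2
6:10pm start Noor → 3
6:50pm end Nadia → 2
9pm end Kenji → 1
9pm end Noor → 0
Peak is 3, at 5pm (Declan, Marcus, Nadia).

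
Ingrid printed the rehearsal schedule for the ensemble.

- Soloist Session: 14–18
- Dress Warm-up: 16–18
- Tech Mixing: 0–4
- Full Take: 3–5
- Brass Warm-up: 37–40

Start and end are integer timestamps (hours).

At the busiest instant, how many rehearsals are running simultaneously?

Walk through starts and ends in time order (an end at T is processed before a start at T):
0 start Tech Mixing → 1
3 start Full Take → 2
4 end Tech Mixing → 1
5 end Full Take → 0
14 start Soloist Session → 1
16 start Dress Warm-up → 2
18 end Dress Warm-up → 1
18 end Soloist Session → 0
37 start Brass Warm-up → 1
40 end Brass Warm-up → 0
Peak is 2, at 3 (Full Take, Tech Mixing).

2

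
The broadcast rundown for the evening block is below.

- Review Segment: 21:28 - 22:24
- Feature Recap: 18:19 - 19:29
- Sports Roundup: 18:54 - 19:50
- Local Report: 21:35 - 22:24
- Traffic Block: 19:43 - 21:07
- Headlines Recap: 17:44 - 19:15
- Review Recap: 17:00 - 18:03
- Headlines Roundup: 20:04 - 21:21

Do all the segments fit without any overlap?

No

Sorted by start: Review Recap, Headlines Recap, Feature Recap, Sports Roundup, Traffic Block, Headlines Roundup, Review Segment, Local Report.
Headlines Recap starts before Review Recap ends → Review Recap and Headlines Recap overlap.
That's a conflict, so the schedule is not conflict-free.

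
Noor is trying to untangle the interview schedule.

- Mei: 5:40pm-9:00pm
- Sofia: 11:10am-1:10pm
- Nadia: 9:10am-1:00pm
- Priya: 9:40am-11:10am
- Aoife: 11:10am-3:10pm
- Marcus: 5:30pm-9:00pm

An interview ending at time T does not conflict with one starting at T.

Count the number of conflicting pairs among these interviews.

5

Sorted by start: Nadia, Priya, Aoife, Sofia, Marcus, Mei.
Priya starts before Nadia ends → Nadia and Priya overlap.
Aoife starts before Nadia ends → Nadia and Aoife overlap.
Sofia starts before Nadia ends → Nadia and Sofia overlap.
Marcus starts after Nadia ends; Nadia is clear from here.
Aoife starts exactly when Priya ends (back-to-back, no overlap); Priya is clear from here.
Sofia starts before Aoife ends → Aoife and Sofia overlap.
Marcus starts after Aoife ends; Aoife is clear from here.
Marcus starts after Sofia ends; Sofia is clear from here.
Mei starts before Marcus ends → Marcus and Mei overlap.
Overlapping pairs: Aoife & Nadia, Aoife & Sofia, Marcus & Mei, Nadia & Priya, Nadia & Sofia — 5 in total.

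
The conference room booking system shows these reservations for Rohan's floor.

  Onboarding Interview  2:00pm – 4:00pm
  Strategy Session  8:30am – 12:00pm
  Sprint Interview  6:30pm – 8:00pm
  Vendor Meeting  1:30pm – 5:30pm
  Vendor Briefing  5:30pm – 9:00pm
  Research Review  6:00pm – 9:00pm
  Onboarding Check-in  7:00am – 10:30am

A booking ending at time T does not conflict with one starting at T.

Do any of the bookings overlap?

Yes

Sorted by start: Onboarding Check-in, Strategy Session, Vendor Meeting, Onboarding Interview, Vendor Briefing, Research Review, Sprint Interview.
Strategy Session starts before Onboarding Check-in ends → Onboarding Check-in and Strategy Session overlap.
That's a conflict, so the schedule is not conflict-free.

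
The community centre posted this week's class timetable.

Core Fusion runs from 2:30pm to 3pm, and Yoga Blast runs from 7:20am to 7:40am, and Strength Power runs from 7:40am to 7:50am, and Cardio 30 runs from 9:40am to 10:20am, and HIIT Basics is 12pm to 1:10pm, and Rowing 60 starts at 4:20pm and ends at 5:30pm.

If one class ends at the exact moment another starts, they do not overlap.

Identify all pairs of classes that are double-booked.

no overlapping pairs

Sorted by start: Yoga Blast, Strength Power, Cardio 30, HIIT Basics, Core Fusion, Rowing 60.
Strength Power starts exactly when Yoga Blast ends (back-to-back, no overlap) — done with Yoga Blast.
Cardio 30 starts after Strength Power ends — done with Strength Power.
HIIT Basics starts after Cardio 30 ends — done with Cardio 30.
Core Fusion starts after HIIT Basics ends — done with HIIT Basics.
Rowing 60 starts after Core Fusion ends.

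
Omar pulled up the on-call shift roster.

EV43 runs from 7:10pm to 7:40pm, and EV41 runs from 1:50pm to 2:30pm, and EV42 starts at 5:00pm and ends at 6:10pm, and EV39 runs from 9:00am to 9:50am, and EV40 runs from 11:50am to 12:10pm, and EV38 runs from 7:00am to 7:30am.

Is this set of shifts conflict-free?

Sorted by start: EV38, EV39, EV40, EV41, EV42, EV43.
EV39 starts after EV38 ends, so nothing later overlaps EV38 either.
EV40 starts after EV39 ends, so nothing later overlaps EV39 either.
EV41 starts after EV40 ends, so nothing later overlaps EV40 either.
EV42 starts after EV41 ends, so nothing later overlaps EV41 either.
EV43 starts after EV42 ends.
Every pair is clear; the schedule has no overlaps.

Yes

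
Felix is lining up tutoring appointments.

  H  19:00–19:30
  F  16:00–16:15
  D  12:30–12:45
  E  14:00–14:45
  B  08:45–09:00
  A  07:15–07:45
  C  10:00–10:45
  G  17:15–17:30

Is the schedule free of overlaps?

Yes

Sorted by start: A, B, C, D, E, F, G, H.
B starts after A ends, so A has no further overlaps.
C starts after B ends, so B has no further overlaps.
D starts after C ends, so C has no further overlaps.
E starts after D ends, so D has no further overlaps.
F starts after E ends, so E has no further overlaps.
G starts after F ends, so F has no further overlaps.
H starts after G ends.
Every pair is clear; the schedule has no overlaps.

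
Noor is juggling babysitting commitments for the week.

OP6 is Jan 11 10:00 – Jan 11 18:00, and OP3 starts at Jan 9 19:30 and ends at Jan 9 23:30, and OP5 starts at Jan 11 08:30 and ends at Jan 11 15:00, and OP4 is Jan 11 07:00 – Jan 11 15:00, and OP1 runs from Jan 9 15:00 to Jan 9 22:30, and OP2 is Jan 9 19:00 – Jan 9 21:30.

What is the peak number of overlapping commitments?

Sweep the timeline, counting +1 at each start and −1 at each end (ends before starts at a tie):
Jan 9 15:00 start OP1 → 1
Jan 9 19:00 start OP2 → 2
Jan 9 19:30 start OP3 → 3
Jan 9 21:30 end OP2 → 2
Jan 9 22:30 end OP1 → 1
Jan 9 23:30 end OP3 → 0
Jan 11 07:00 start OP4 → 1
Jan 11 08:30 start OP5 → 2
Jan 11 10:00 start OP6 → 3
Jan 11 15:00 end OP4 → 2
Jan 11 15:00 end OP5 → 1
Jan 11 18:00 end OP6 → 0
Peak is 3, at Jan 9 19:30 (OP1, OP2, OP3).

3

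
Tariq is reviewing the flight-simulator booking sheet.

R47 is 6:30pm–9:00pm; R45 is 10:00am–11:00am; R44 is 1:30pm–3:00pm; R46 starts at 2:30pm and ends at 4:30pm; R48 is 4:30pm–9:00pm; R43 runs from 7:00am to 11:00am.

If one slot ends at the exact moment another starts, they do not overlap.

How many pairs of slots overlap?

Check each pair: they overlap iff neither finishes before the other starts.
Sorted by start: R43, R45, R44, R46, R48, R47.
R45 starts before R43 ends → R43 and R45 overlap.
R44 starts after R43 ends — done with R43.
R44 starts after R45 ends — done with R45.
R46 starts before R44 ends → R44 and R46 overlap.
R48 starts after R44 ends — done with R44.
R48 starts exactly when R46 ends (back-to-back, no overlap) — done with R46.
R47 starts before R48 ends → R48 and R47 overlap.
Overlapping pairs: R43 & R45, R44 & R46, R47 & R48 — 3 in total.

3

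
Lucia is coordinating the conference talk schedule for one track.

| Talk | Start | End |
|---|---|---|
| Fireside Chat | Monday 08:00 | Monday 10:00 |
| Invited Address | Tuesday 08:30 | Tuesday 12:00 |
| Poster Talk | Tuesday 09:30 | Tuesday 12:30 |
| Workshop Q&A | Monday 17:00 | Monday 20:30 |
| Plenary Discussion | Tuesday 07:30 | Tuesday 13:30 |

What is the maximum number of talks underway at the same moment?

Walk through starts and ends in time order (an end at T is processed before a start at T):
Monday 08:00 start Fireside Chat → 1
Monday 10:00 end Fireside Chat → 0
Monday 17:00 start Workshop Q&A → 1
Monday 20:30 end Workshop Q&A → 0
Tuesday 07:30 start Plenary Discussion → 1
Tuesday 08:30 start Invited Address → 2
Tuesday 09:30 start Poster Talk → 3
Tuesday 12:00 end Invited Address → 2
Tuesday 12:30 end Poster Talk → 1
Tuesday 13:30 end Plenary Discussion → 0
Peak is 3, at Tuesday 09:30 (Invited Address, Plenary Discussion, Poster Talk).

3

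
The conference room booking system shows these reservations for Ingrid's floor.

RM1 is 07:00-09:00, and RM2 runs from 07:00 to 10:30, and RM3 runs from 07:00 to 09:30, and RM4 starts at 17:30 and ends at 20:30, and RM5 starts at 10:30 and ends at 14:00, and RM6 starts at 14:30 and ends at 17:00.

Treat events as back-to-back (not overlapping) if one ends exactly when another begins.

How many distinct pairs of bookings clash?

Check each pair: they overlap iff neither finishes before the other starts.
Sorted by start: RM1, RM2, RM3, RM5, RM6, RM4.
RM2 starts before RM1 ends → RM1 and RM2 overlap.
RM3 starts before RM1 ends → RM1 and RM3 overlap.
RM5 starts after RM1 ends; RM1 is clear from here.
RM3 starts before RM2 ends → RM2 and RM3 overlap.
RM5 starts exactly when RM2 ends (back-to-back, no overlap); RM2 is clear from here.
RM5 starts after RM3 ends; RM3 is clear from here.
RM6 starts after RM5 ends; RM5 is clear from here.
RM4 starts after RM6 ends.
Overlapping pairs: RM1 & RM2, RM1 & RM3, RM2 & RM3 — 3 in total.

3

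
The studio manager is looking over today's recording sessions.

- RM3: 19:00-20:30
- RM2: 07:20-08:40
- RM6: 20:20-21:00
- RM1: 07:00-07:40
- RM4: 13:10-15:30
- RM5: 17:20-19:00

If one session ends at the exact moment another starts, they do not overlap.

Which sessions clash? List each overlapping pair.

RM1 & RM2, RM3 & RM6

Sorted by start: RM1, RM2, RM4, RM5, RM3, RM6.
RM2 starts before RM1 ends → RM1 and RM2 overlap.
RM4 starts after RM1 ends — done with RM1.
RM4 starts after RM2 ends — done with RM2.
RM5 starts after RM4 ends — done with RM4.
RM3 starts exactly when RM5 ends (back-to-back, no overlap) — done with RM5.
RM6 starts before RM3 ends → RM3 and RM6 overlap.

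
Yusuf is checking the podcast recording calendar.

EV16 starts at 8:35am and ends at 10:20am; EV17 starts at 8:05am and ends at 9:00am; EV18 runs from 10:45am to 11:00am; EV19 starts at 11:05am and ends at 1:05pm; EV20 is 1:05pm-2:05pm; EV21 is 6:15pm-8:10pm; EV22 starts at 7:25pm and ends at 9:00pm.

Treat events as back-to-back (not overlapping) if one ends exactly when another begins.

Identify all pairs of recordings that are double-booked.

Sorted by start: EV17, EV16, EV18, EV19, EV20, EV21, EV22.
EV16 starts before EV17 ends → EV17 and EV16 overlap.
EV18 starts after EV17 ends, so nothing later overlaps EV17 either.
EV18 starts after EV16 ends, so nothing later overlaps EV16 either.
EV19 starts after EV18 ends, so nothing later overlaps EV18 either.
EV20 starts exactly when EV19 ends (back-to-back, no overlap), so nothing later overlaps EV19 either.
EV21 starts after EV20 ends, so nothing later overlaps EV20 either.
EV22 starts before EV21 ends → EV21 and EV22 overlap.

EV16 & EV17, EV21 & EV22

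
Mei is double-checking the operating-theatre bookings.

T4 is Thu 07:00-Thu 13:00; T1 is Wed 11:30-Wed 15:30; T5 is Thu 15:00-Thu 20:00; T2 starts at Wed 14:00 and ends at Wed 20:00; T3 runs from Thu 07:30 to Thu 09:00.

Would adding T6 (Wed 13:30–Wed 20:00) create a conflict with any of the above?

Yes — it overlaps T1, T2

T1: starts Wed 11:30 before T6 ends Wed 20:00, and ends Wed 15:30 after T6 starts Wed 13:30 → overlap.
T2: starts Wed 14:00 before T6 ends Wed 20:00, and ends Wed 20:00 after T6 starts Wed 13:30 → overlap.
T4: starts Thu 07:00 at or after T6 ends Wed 20:00 → clear.
T3: starts Thu 07:30 at or after T6 ends Wed 20:00 → clear.
T5: starts Thu 15:00 at or after T6 ends Wed 20:00 → clear.
T6 overlaps T1, T2.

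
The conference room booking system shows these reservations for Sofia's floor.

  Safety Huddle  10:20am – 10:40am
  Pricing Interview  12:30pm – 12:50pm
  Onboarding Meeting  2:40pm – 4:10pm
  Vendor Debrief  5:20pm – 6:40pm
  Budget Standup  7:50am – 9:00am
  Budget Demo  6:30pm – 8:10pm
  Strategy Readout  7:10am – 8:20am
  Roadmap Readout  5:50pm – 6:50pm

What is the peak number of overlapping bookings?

3

Sweep the timeline, counting +1 at each start and −1 at each end (ends before starts at a tie):
7:10am start Strategy Readout → 1
7:50am start Budget Standup → 2
8:20am end Strategy Readout → 1
9:00am end Budget Standup → 0
10:20am start Safety Huddle → 1
10:40am end Safety Huddle → 0
12:30pm start Pricing Interview → 1
12:50pm end Pricing Interview → 0
2:40pm start Onboarding Meeting → 1
4:10pm end Onboarding Meeting → 0
5:20pm start Vendor Debrief → 1
5:50pm start Roadmap Readout → 2
6:30pm start Budget Demo → 3
6:40pm end Vendor Debrief → 2
6:50pm end Roadmap Readout → 1
8:10pm end Budget Demo → 0
Peak is 3, at 6:30pm (Budget Demo, Roadmap Readout, Vendor Debrief).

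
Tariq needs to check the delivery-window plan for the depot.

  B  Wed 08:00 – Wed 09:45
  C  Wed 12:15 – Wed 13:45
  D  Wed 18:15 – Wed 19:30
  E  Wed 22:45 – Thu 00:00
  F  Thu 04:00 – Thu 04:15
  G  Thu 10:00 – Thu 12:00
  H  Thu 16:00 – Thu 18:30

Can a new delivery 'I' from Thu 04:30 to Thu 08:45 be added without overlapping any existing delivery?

B: ends Wed 09:45 at or before I starts Thu 04:30 → clear.
C: ends Wed 13:45 at or before I starts Thu 04:30 → clear.
D: ends Wed 19:30 at or before I starts Thu 04:30 → clear.
E: ends Thu 00:00 at or before I starts Thu 04:30 → clear.
F: ends Thu 04:15 at or before I starts Thu 04:30 → clear.
G: starts Thu 10:00 at or after I ends Thu 08:45 → clear.
H: starts Thu 16:00 at or after I ends Thu 08:45 → clear.

Yes — the slot is free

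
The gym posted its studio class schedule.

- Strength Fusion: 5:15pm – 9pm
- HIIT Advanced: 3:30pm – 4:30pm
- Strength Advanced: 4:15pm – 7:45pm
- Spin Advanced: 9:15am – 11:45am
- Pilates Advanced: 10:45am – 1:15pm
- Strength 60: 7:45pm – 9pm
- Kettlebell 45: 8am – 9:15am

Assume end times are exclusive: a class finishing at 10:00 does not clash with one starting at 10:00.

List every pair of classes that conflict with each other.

HIIT Advanced & Strength Advanced, Pilates Advanced & Spin Advanced, Strength 60 & Strength Fusion, Strength Advanced & Strength Fusion

Sorted by start: Kettlebell 45, Spin Advanced, Pilates Advanced, HIIT Advanced, Strength Advanced, Strength Fusion, Strength 60.
Spin Advanced starts exactly when Kettlebell 45 ends (back-to-back, no overlap), so nothing later overlaps Kettlebell 45 either.
Pilates Advanced starts before Spin Advanced ends → Spin Advanced and Pilates Advanced overlap.
HIIT Advanced starts after Spin Advanced ends, so nothing later overlaps Spin Advanced either.
HIIT Advanced starts after Pilates Advanced ends, so nothing later overlaps Pilates Advanced either.
Strength Advanced starts before HIIT Advanced ends → HIIT Advanced and Strength Advanced overlap.
Strength Fusion starts after HIIT Advanced ends, so nothing later overlaps HIIT Advanced either.
Strength Fusion starts before Strength Advanced ends → Strength Advanced and Strength Fusion overlap.
Strength 60 starts exactly when Strength Advanced ends (back-to-back, no overlap).
Strength 60 starts before Strength Fusion ends → Strength Fusion and Strength 60 overlap.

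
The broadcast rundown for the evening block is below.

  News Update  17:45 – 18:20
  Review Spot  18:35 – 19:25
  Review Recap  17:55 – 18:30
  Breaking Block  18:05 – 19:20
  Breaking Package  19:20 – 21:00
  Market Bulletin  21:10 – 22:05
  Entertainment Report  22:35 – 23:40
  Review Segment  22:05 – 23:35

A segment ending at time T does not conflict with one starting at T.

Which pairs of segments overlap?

Two intervals overlap when each starts before the other ends.
Sorted by start: News Update, Review Recap, Breaking Block, Review Spot, Breaking Package, Market Bulletin, Review Segment, Entertainment Report.
Review Recap starts before News Update ends → News Update and Review Recap overlap.
Breaking Block starts before News Update ends → News Update and Breaking Block overlap.
Review Spot starts after News Update ends, so nothing later overlaps News Update either.
Breaking Block starts before Review Recap ends → Review Recap and Breaking Block overlap.
Review Spot starts after Review Recap ends, so nothing later overlaps Review Recap either.
Review Spot starts before Breaking Block ends → Breaking Block and Review Spot overlap.
Breaking Package starts exactly when Breaking Block ends (back-to-back, no overlap), so nothing later overlaps Breaking Block either.
Breaking Package starts before Review Spot ends → Review Spot and Breaking Package overlap.
Market Bulletin starts after Review Spot ends, so nothing later overlaps Review Spot either.
Market Bulletin starts after Breaking Package ends, so nothing later overlaps Breaking Package either.
Review Segment starts exactly when Market Bulletin ends (back-to-back, no overlap), so nothing later overlaps Market Bulletin either.
Entertainment Report starts before Review Segment ends → Review Segment and Entertainment Report overlap.

Breaking Block & News Update, Breaking Block & Review Recap, Breaking Block & Review Spot, Breaking Package & Review Spot, Entertainment Report & Review Segment, News Update & Review Recap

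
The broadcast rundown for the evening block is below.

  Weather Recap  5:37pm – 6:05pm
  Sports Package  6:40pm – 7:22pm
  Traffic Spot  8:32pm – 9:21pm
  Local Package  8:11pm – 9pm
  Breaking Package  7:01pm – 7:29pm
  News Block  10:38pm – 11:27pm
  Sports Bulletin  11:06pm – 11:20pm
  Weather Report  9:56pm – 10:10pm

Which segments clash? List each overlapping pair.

Sorted by start: Weather Recap, Sports Package, Breaking Package, Local Package, Traffic Spot, Weather Report, News Block, Sports Bulletin.
Sports Package starts after Weather Recap ends — done with Weather Recap.
Breaking Package starts before Sports Package ends → Sports Package and Breaking Package overlap.
Local Package starts after Sports Package ends — done with Sports Package.
Local Package starts after Breaking Package ends — done with Breaking Package.
Traffic Spot starts before Local Package ends → Local Package and Traffic Spot overlap.
Weather Report starts after Local Package ends — done with Local Package.
Weather Report starts after Traffic Spot ends — done with Traffic Spot.
News Block starts after Weather Report ends — done with Weather Report.
Sports Bulletin starts before News Block ends → News Block and Sports Bulletin overlap.

Breaking Package & Sports Package, Local Package & Traffic Spot, News Block & Sports Bulletin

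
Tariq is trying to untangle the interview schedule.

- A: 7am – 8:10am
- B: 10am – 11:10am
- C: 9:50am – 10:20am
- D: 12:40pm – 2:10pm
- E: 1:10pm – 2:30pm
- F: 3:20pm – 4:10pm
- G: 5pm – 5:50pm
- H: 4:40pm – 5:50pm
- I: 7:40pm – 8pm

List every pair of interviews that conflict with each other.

B & C, D & E, G & H

Two intervals overlap when each starts before the other ends.
Sorted by start: A, C, B, D, E, F, H, G, I.
C starts after A ends; A is clear from here.
B starts before C ends → C and B overlap.
D starts after C ends; C is clear from here.
D starts after B ends; B is clear from here.
E starts before D ends → D and E overlap.
F starts after D ends; D is clear from here.
F starts after E ends; E is clear from here.
H starts after F ends; F is clear from here.
G starts before H ends → H and G overlap.
I starts after H ends.
I starts after G ends.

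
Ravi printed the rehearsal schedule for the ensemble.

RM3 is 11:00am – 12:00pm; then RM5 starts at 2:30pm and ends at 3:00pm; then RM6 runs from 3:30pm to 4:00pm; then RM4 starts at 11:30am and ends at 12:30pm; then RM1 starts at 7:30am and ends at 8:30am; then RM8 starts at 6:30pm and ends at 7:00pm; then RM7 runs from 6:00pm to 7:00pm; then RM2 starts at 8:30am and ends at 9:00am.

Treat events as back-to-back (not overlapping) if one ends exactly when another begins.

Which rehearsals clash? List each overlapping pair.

Sorted by start: RM1, RM2, RM3, RM4, RM5, RM6, RM7, RM8.
RM2 starts exactly when RM1 ends (back-to-back, no overlap), so RM1 has no further overlaps.
RM3 starts after RM2 ends, so RM2 has no further overlaps.
RM4 starts before RM3 ends → RM3 and RM4 overlap.
RM5 starts after RM3 ends, so RM3 has no further overlaps.
RM5 starts after RM4 ends, so RM4 has no further overlaps.
RM6 starts after RM5 ends, so RM5 has no further overlaps.
RM7 starts after RM6 ends, so RM6 has no further overlaps.
RM8 starts before RM7 ends → RM7 and RM8 overlap.

RM3 & RM4, RM7 & RM8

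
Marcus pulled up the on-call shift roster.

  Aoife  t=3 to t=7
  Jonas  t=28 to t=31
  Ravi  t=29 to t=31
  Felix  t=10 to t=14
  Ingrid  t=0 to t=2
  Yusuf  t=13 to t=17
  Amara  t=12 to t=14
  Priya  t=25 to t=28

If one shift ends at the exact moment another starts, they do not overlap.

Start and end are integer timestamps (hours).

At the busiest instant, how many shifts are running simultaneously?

3

Walk through starts and ends in time order (an end at T is processed before a start at T):
t=0 start Ingrid → 1
t=2 end Ingrid → 0
t=3 start Aoife → 1
t=7 end Aoife → 0
t=10 start Felix → 1
t=12 start Amara → 2
t=13 start Yusuf → 3
t=14 end Amara → 2
t=14 end Felix → 1
t=17 end Yusuf → 0
t=25 start Priya → 1
t=28 end Priya → 0
t=28 start Jonas → 1
t=29 start Ravi → 2
t=31 end Jonas → 1
t=31 end Ravi → 0
Peak is 3, at t=13 (Amara, Felix, Yusuf).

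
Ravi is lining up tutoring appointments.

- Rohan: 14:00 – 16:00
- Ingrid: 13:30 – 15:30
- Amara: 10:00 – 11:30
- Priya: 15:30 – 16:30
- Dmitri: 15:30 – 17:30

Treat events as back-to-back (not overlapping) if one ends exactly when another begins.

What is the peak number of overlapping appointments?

Walk through starts and ends in time order (an end at T is processed before a start at T):
10:00 start Amara → 1
11:30 end Amara → 0
13:30 start Ingrid → 1
14:00 start Rohan → 2
15:30 end Ingrid → 1
15:30 start Dmitri → 2
15:30 start Priya → 3
16:00 end Rohan → 2
16:30 end Priya → 1
17:30 end Dmitri → 0
Peak is 3, at 15:30 (Dmitri, Priya, Rohan).

3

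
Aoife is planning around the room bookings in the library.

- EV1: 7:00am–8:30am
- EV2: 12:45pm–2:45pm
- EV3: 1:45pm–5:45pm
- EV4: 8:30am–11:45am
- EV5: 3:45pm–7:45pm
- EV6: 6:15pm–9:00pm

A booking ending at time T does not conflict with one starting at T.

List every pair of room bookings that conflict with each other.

Sorted by start: EV1, EV4, EV2, EV3, EV5, EV6.
EV4 starts exactly when EV1 ends (back-to-back, no overlap) — done with EV1.
EV2 starts after EV4 ends — done with EV4.
EV3 starts before EV2 ends → EV2 and EV3 overlap.
EV5 starts after EV2 ends — done with EV2.
EV5 starts before EV3 ends → EV3 and EV5 overlap.
EV6 starts after EV3 ends.
EV6 starts before EV5 ends → EV5 and EV6 overlap.

EV2 & EV3, EV3 & EV5, EV5 & EV6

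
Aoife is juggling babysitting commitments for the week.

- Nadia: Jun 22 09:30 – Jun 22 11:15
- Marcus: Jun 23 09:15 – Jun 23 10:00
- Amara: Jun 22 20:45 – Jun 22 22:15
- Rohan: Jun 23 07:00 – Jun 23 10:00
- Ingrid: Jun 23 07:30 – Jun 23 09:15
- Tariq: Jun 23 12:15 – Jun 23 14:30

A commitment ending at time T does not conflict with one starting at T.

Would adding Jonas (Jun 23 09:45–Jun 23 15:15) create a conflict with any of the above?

Nadia: ends Jun 22 11:15 at or before Jonas starts Jun 23 09:45 → clear.
Amara: ends Jun 22 22:15 at or before Jonas starts Jun 23 09:45 → clear.
Rohan: starts Jun 23 07:00 before Jonas ends Jun 23 15:15, and ends Jun 23 10:00 after Jonas starts Jun 23 09:45 → overlap.
Ingrid: ends Jun 23 09:15 at or before Jonas starts Jun 23 09:45 → clear.
Marcus: starts Jun 23 09:15 before Jonas ends Jun 23 15:15, and ends Jun 23 10:00 after Jonas starts Jun 23 09:45 → overlap.
Tariq: starts Jun 23 12:15 before Jonas ends Jun 23 15:15, and ends Jun 23 14:30 after Jonas starts Jun 23 09:45 → overlap.
Jonas overlaps Marcus, Rohan, Tariq.

Yes — it overlaps Marcus, Rohan, Tariq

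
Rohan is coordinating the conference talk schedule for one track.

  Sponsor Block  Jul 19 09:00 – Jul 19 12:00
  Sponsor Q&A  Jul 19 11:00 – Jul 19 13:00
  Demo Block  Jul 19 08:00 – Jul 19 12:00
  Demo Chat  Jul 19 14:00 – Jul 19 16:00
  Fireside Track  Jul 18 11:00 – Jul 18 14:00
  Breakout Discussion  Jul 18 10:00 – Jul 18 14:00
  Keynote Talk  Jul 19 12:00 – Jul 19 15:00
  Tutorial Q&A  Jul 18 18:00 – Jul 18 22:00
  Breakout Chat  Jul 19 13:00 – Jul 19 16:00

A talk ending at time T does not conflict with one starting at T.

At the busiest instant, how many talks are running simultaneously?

Sort all start/end points and keep a running count:
Jul 18 10:00 start Breakout Discussion → 1
Jul 18 11:00 start Fireside Track → 2
Jul 18 14:00 end Breakout Discussion → 1
Jul 18 14:00 end Fireside Track → 0
Jul 18 18:00 start Tutorial Q&A → 1
Jul 18 22:00 end Tutorial Q&A → 0
Jul 19 08:00 start Demo Block → 1
Jul 19 09:00 start Sponsor Block → 2
Jul 19 11:00 start Sponsor Q&A → 3
Jul 19 12:00 end Demo Block → 2
Jul 19 12:00 end Sponsor Block → 1
Jul 19 12:00 start Keynote Talk → 2
Jul 19 13:00 end Sponsor Q&A → 1
Jul 19 13:00 start Breakout Chat → 2
Jul 19 14:00 start Demo Chat → 3
Jul 19 15:00 end Keynote Talk → 2
Jul 19 16:00 end Breakout Chat → 1
Jul 19 16:00 end Demo Chat → 0
Peak is 3, at Jul 19 11:00 (Demo Block, Sponsor Block, Sponsor Q&A).

3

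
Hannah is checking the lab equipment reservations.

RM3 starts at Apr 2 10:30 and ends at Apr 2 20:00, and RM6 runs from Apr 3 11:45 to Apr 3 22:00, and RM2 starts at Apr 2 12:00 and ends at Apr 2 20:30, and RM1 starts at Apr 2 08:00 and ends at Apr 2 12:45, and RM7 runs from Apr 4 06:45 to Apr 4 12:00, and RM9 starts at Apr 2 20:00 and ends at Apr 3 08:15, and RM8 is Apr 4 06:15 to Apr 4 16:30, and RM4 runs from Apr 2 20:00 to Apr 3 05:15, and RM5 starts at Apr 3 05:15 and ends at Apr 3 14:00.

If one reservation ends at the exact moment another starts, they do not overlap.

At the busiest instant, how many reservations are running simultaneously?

Sort all start/end points and keep a running count:
Apr 2 08:00 start RM1 → 1
Apr 2 10:30 start RM3 → 2
Apr 2 12:00 start RM2 → 3
Apr 2 12:45 end RM1 → 2
Apr 2 20:00 end RM3 → 1
Apr 2 20:00 start RM4 → 2
Apr 2 20:00 start RM9 → 3
Apr 2 20:30 end RM2 → 2
Apr 3 05:15 end RM4 → 1
Apr 3 05:15 start RM5 → 2
Apr 3 08:15 end RM9 → 1
Apr 3 11:45 start RM6 → 2
Apr 3 14:00 end RM5 → 1
Apr 3 22:00 end RM6 → 0
Apr 4 06:15 start RM8 → 1
Apr 4 06:45 start RM7 → 2
Apr 4 12:00 end RM7 → 1
Apr 4 16:30 end RM8 → 0
Peak is 3, at Apr 2 12:00 (RM1, RM2, RM3).

3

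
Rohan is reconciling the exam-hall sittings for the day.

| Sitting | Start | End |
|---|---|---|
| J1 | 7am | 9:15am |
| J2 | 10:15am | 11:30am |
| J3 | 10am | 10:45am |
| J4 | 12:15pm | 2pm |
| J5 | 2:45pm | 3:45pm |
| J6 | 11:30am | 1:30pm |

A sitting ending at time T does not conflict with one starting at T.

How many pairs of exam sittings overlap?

2

Sorted by start: J1, J3, J2, J6, J4, J5.
J3 starts after J1 ends, so nothing later overlaps J1 either.
J2 starts before J3 ends → J3 and J2 overlap.
J6 starts after J3 ends, so nothing later overlaps J3 either.
J6 starts exactly when J2 ends (back-to-back, no overlap), so nothing later overlaps J2 either.
J4 starts before J6 ends → J6 and J4 overlap.
J5 starts after J6 ends.
J5 starts after J4 ends.
Overlapping pairs: J2 & J3, J4 & J6 — 2 in total.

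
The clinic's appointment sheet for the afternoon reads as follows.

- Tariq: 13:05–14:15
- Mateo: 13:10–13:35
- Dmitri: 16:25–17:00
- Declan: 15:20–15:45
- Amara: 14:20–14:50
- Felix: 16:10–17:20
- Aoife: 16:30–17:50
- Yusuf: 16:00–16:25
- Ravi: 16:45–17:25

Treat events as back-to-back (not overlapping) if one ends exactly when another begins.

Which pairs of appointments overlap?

Sorted by start: Tariq, Mateo, Amara, Declan, Yusuf, Felix, Dmitri, Aoife, Ravi.
Mateo starts before Tariq ends → Tariq and Mateo overlap.
Amara starts after Tariq ends — done with Tariq.
Amara starts after Mateo ends — done with Mateo.
Declan starts after Amara ends — done with Amara.
Yusuf starts after Declan ends — done with Declan.
Felix starts before Yusuf ends → Yusuf and Felix overlap.
Dmitri starts exactly when Yusuf ends (back-to-back, no overlap) — done with Yusuf.
Dmitri starts before Felix ends → Felix and Dmitri overlap.
Aoife starts before Felix ends → Felix and Aoife overlap.
Ravi starts before Felix ends → Felix and Ravi overlap.
Aoife starts before Dmitri ends → Dmitri and Aoife overlap.
Ravi starts before Dmitri ends → Dmitri and Ravi overlap.
Ravi starts before Aoife ends → Aoife and Ravi overlap.

Aoife & Dmitri, Aoife & Felix, Aoife & Ravi, Dmitri & Felix, Dmitri & Ravi, Felix & Ravi, Felix & Yusuf, Mateo & Tariq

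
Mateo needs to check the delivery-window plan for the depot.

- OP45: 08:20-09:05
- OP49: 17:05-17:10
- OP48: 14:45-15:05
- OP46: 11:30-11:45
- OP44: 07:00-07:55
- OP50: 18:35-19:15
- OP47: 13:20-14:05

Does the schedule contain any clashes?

No

Check each pair: they overlap iff neither finishes before the other starts.
Sorted by start: OP44, OP45, OP46, OP47, OP48, OP49, OP50.
OP45 starts after OP44 ends, so nothing later overlaps OP44 either.
OP46 starts after OP45 ends, so nothing later overlaps OP45 either.
OP47 starts after OP46 ends, so nothing later overlaps OP46 either.
OP48 starts after OP47 ends, so nothing later overlaps OP47 either.
OP49 starts after OP48 ends, so nothing later overlaps OP48 either.
OP50 starts after OP49 ends.
Every pair is clear; the schedule has no overlaps.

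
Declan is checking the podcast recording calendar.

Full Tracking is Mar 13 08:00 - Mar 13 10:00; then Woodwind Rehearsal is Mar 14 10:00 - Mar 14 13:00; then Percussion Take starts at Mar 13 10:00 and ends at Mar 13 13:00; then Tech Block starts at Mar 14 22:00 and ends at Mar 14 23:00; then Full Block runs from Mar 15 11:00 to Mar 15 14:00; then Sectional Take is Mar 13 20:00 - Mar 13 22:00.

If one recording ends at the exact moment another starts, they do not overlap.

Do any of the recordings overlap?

No

Sorted by start: Full Tracking, Percussion Take, Sectional Take, Woodwind Rehearsal, Tech Block, Full Block.
Percussion Take starts exactly when Full Tracking ends (back-to-back, no overlap), so Full Tracking has no further overlaps.
Sectional Take starts after Percussion Take ends, so Percussion Take has no further overlaps.
Woodwind Rehearsal starts after Sectional Take ends, so Sectional Take has no further overlaps.
Tech Block starts after Woodwind Rehearsal ends, so Woodwind Rehearsal has no further overlaps.
Full Block starts after Tech Block ends.
Every pair is clear; the schedule has no overlaps.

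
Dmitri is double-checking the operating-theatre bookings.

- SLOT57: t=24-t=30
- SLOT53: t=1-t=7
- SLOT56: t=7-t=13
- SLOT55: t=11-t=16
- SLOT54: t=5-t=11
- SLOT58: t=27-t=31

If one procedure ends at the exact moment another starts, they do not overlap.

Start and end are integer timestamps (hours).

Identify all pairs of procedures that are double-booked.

SLOT53 & SLOT54, SLOT54 & SLOT56, SLOT55 & SLOT56, SLOT57 & SLOT58

Sorted by start: SLOT53, SLOT54, SLOT56, SLOT55, SLOT57, SLOT58.
SLOT54 starts before SLOT53 ends → SLOT53 and SLOT54 overlap.
SLOT56 starts exactly when SLOT53 ends (back-to-back, no overlap), so SLOT53 has no further overlaps.
SLOT56 starts before SLOT54 ends → SLOT54 and SLOT56 overlap.
SLOT55 starts exactly when SLOT54 ends (back-to-back, no overlap), so SLOT54 has no further overlaps.
SLOT55 starts before SLOT56 ends → SLOT56 and SLOT55 overlap.
SLOT57 starts after SLOT56 ends, so SLOT56 has no further overlaps.
SLOT57 starts after SLOT55 ends, so SLOT55 has no further overlaps.
SLOT58 starts before SLOT57 ends → SLOT57 and SLOT58 overlap.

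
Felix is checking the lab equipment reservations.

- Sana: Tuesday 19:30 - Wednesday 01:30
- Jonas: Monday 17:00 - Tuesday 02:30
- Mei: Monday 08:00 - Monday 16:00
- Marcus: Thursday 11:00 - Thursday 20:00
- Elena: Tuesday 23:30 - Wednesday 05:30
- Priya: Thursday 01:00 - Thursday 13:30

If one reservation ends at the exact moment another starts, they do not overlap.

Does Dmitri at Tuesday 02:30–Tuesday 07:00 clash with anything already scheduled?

No — it doesn't clash with anything

Mei: ends Monday 16:00 at or before Dmitri starts Tuesday 02:30 → clear.
Jonas: ends Tuesday 02:30 at or before Dmitri starts Tuesday 02:30 → clear.
Sana: starts Tuesday 19:30 at or after Dmitri ends Tuesday 07:00 → clear.
Elena: starts Tuesday 23:30 at or after Dmitri ends Tuesday 07:00 → clear.
Priya: starts Thursday 01:00 at or after Dmitri ends Tuesday 07:00 → clear.
Marcus: starts Thursday 11:00 at or after Dmitri ends Tuesday 07:00 → clear.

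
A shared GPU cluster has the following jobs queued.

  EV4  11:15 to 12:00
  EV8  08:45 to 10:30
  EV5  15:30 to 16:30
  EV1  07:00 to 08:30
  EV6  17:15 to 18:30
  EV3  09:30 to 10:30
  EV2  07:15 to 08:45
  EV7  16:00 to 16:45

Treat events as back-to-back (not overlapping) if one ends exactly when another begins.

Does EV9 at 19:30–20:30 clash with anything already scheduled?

No — it doesn't clash with anything

EV1: ends 08:30 at or before EV9 starts 19:30 → clear.
EV2: ends 08:45 at or before EV9 starts 19:30 → clear.
EV8: ends 10:30 at or before EV9 starts 19:30 → clear.
EV3: ends 10:30 at or before EV9 starts 19:30 → clear.
EV4: ends 12:00 at or before EV9 starts 19:30 → clear.
EV5: ends 16:30 at or before EV9 starts 19:30 → clear.
EV7: ends 16:45 at or before EV9 starts 19:30 → clear.
EV6: ends 18:30 at or before EV9 starts 19:30 → clear.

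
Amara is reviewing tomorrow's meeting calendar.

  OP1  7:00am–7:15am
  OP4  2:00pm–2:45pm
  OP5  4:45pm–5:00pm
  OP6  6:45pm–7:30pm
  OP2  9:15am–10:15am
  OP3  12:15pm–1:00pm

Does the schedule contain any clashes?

Sorted by start: OP1, OP2, OP3, OP4, OP5, OP6.
OP2 starts after OP1 ends — done with OP1.
OP3 starts after OP2 ends — done with OP2.
OP4 starts after OP3 ends — done with OP3.
OP5 starts after OP4 ends — done with OP4.
OP6 starts after OP5 ends.
Every pair is clear; the schedule has no overlaps.

No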